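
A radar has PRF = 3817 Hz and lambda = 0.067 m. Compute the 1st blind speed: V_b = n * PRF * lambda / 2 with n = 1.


V_blind = 1 * 3817 * 0.067 / 2 = 127.9 m/s

127.9 m/s


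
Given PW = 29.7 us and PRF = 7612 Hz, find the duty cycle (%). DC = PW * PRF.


DC = 29.7e-6 * 7612 * 100 = 22.61%

22.61%


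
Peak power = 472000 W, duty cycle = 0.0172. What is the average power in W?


P_avg = 472000 * 0.0172 = 8118.4 W

8118.4 W


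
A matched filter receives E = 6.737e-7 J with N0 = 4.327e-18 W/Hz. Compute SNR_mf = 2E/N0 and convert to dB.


SNR_lin = 2 * 6.737e-7 / 4.327e-18 = 3.114e11
SNR_dB = 10*log10(3.114e11) = 114.9 dB

114.9 dB


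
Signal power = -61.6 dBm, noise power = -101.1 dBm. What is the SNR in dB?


SNR = -61.6 - (-101.1) = 39.5 dB

39.5 dB


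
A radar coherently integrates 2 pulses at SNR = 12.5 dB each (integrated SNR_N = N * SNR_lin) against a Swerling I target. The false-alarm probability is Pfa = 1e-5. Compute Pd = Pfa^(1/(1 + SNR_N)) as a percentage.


SNR_lin = 10^(12.5/10) = 17.78279
SNR_N = 2 * 17.78279 = 35.56558
1/(1 + SNR_N) = 1/36.56558 = 0.0273481
Pd = (1e-5)^0.0273481 = 0.72989
Pd = 73.0%

73.0%


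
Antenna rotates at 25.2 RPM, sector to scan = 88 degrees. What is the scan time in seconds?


t = 88 / (25.2 * 360) * 60 = 0.58 s

0.58 s


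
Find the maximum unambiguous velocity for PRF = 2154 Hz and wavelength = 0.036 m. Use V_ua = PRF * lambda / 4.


V_ua = 2154 * 0.036 / 4 = 19.4 m/s

19.4 m/s


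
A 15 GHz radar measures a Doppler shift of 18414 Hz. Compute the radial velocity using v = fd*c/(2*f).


v = 18414 * 3e8 / (2 * 15000000000.0) = 184.1 m/s

184.1 m/s


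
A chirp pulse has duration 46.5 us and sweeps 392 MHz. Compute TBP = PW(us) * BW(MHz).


TBP = 46.5 * 392 = 18228.0

18228.0


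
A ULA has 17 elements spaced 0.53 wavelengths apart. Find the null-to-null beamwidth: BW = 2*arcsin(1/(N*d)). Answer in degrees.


1/(N*d) = 1/(17*0.53) = 0.110988
BW = 2*arcsin(0.110988) = 12.7 degrees

12.7 degrees


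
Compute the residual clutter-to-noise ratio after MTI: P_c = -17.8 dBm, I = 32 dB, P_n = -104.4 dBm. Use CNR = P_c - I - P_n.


CNR = -17.8 - 32 - (-104.4) = 54.6 dB

54.6 dB


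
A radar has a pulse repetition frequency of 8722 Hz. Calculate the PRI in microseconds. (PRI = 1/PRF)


PRI = 1/8722 = 0.0001146526 s = 114.7 us

114.7 us


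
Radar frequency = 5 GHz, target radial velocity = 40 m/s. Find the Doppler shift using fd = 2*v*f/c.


fd = 2 * 40 * 5000000000.0 / 3e8 = 1333.3 Hz

1333.3 Hz


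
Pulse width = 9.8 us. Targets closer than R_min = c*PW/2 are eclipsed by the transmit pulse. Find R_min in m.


R_min = 3e8 * 9.8e-6 / 2 = 1470.0 m

1470.0 m


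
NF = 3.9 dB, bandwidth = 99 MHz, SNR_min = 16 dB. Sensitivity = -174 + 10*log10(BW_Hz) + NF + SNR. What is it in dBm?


10*log10(99000000.0) = 79.96
S = -174 + 79.96 + 3.9 + 16 = -74.1 dBm

-74.1 dBm


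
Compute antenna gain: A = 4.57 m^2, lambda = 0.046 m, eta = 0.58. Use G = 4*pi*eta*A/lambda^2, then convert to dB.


G_linear = 4*pi*0.58*4.57/0.046^2 = 15741.22
G_dB = 10*log10(15741.22) = 42.0 dB

42.0 dB


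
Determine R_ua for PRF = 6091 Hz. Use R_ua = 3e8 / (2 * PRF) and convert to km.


R_ua = 3e8 / (2 * 6091) = 24626.5 m = 24.6 km

24.6 km


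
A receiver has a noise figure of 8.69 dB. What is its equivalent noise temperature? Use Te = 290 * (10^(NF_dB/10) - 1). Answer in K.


NF_lin = 10^(8.69/10) = 7.396053
Te = 290 * (7.396053 - 1) = 1854.9 K

1854.9 K


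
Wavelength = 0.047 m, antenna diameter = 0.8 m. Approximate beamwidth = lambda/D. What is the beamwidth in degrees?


BW_rad = 0.047 / 0.8 = 0.05875
BW_deg = 3.37 degrees

3.37 degrees


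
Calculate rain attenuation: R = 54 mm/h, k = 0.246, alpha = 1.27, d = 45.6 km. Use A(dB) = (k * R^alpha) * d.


gamma = 0.246 * 54^1.27 = 39.00095 dB/km
A = 39.00095 * 45.6 = 1778.44 dB

1778.44 dB


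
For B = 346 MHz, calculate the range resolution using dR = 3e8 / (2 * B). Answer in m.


dR = 3e8 / (2 * 346000000.0) = 0.43 m

0.43 m


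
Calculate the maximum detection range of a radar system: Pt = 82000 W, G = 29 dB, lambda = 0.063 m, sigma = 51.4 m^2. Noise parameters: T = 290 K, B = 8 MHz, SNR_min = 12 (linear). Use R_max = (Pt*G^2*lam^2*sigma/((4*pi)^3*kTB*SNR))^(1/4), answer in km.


G_lin = 10^(29/10) = 794.328235
R^4 = 82000 * 794.328235^2 * 0.063^2 * 51.4 / ((4*pi)^3 * 1.38e-23 * 290 * 8000000.0 * 12)
R^4 = 1.38446e19 m^4
R_max = (1.38446e19)^(1/4) = 60998.6 m = 61.0 km

61.0 km


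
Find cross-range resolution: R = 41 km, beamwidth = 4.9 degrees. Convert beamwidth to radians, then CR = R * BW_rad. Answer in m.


BW_rad = 0.085521133
CR = 41000 * 0.085521133 = 3506.4 m

3506.4 m


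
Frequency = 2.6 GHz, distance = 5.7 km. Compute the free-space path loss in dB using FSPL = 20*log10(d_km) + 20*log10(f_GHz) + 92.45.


20*log10(5.7) = 15.12
20*log10(2.6) = 8.3
FSPL = 115.9 dB

115.9 dB


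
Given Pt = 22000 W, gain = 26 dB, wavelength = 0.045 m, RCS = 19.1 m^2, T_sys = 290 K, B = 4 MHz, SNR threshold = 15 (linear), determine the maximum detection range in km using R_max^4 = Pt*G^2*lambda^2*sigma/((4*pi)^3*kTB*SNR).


G_lin = 10^(26/10) = 398.107171
R^4 = 22000 * 398.107171^2 * 0.045^2 * 19.1 / ((4*pi)^3 * 1.38e-23 * 290 * 4000000.0 * 15)
R^4 = 2.83024e17 m^4
R_max = (2.83024e17)^(1/4) = 23065.1 m = 23.1 km

23.1 km


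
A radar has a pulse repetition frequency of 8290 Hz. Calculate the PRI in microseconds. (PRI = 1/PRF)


PRI = 1/8290 = 0.0001206273 s = 120.6 us

120.6 us


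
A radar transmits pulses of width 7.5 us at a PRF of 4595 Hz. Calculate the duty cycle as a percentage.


DC = 7.5e-6 * 4595 * 100 = 3.45%

3.45%


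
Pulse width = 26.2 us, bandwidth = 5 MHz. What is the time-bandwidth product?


TBP = 26.2 * 5 = 131.0

131.0


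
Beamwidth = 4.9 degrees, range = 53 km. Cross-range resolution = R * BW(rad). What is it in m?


BW_rad = 0.085521133
CR = 53000 * 0.085521133 = 4532.6 m

4532.6 m


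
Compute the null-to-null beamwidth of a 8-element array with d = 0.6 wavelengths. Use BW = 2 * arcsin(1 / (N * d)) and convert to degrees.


1/(N*d) = 1/(8*0.6) = 0.208333
BW = 2*arcsin(0.208333) = 24.0 degrees

24.0 degrees


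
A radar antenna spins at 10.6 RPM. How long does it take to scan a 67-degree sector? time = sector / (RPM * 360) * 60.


t = 67 / (10.6 * 360) * 60 = 1.05 s

1.05 s


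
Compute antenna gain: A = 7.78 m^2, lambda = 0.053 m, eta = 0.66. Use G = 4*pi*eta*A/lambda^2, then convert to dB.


G_linear = 4*pi*0.66*7.78/0.053^2 = 22971.09
G_dB = 10*log10(22971.09) = 43.6 dB

43.6 dB


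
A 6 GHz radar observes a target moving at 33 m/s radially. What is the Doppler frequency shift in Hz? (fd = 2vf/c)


fd = 2 * 33 * 6000000000.0 / 3e8 = 1320.0 Hz

1320.0 Hz


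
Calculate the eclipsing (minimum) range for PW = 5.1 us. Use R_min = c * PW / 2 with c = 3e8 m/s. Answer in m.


R_min = 3e8 * 5.1e-6 / 2 = 765.0 m

765.0 m


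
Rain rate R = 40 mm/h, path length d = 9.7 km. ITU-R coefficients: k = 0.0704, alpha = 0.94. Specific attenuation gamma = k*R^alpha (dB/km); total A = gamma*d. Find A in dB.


gamma = 0.0704 * 40^0.94 = 2.256883 dB/km
A = 2.256883 * 9.7 = 21.89 dB

21.89 dB


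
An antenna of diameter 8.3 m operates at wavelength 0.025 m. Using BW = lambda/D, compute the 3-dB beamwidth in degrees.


BW_rad = 0.025 / 8.3 = 0.003012
BW_deg = 0.17 degrees

0.17 degrees


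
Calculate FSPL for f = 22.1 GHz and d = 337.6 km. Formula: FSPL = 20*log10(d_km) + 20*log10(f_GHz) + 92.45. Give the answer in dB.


20*log10(337.6) = 50.57
20*log10(22.1) = 26.89
FSPL = 169.9 dB

169.9 dB


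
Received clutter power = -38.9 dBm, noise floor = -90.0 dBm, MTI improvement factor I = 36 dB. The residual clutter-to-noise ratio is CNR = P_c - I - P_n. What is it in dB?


CNR = -38.9 - 36 - (-90.0) = 15.1 dB

15.1 dB


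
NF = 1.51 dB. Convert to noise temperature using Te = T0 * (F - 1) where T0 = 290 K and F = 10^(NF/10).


NF_lin = 10^(1.51/10) = 1.415794
Te = 290 * (1.415794 - 1) = 120.6 K

120.6 K


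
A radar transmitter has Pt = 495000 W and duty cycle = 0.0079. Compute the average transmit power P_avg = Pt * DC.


P_avg = 495000 * 0.0079 = 3910.5 W

3910.5 W


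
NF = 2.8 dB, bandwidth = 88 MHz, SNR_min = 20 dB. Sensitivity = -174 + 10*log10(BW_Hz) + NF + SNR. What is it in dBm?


10*log10(88000000.0) = 79.44
S = -174 + 79.44 + 2.8 + 20 = -71.8 dBm

-71.8 dBm


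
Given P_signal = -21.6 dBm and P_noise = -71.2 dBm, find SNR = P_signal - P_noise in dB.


SNR = -21.6 - (-71.2) = 49.6 dB

49.6 dB


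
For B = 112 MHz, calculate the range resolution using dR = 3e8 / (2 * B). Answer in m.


dR = 3e8 / (2 * 112000000.0) = 1.34 m

1.34 m


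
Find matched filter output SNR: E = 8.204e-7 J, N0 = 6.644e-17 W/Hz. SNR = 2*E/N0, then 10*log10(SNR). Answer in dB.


SNR_lin = 2 * 8.204e-7 / 6.644e-17 = 2.47e10
SNR_dB = 10*log10(2.47e10) = 103.9 dB

103.9 dB


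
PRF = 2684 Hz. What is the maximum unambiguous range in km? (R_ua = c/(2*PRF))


R_ua = 3e8 / (2 * 2684) = 55886.7 m = 55.9 km

55.9 km


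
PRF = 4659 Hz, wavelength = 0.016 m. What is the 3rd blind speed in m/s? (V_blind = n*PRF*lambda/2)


V_blind = 3 * 4659 * 0.016 / 2 = 111.8 m/s

111.8 m/s


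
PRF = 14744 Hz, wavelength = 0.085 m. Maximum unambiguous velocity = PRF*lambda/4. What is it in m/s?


V_ua = 14744 * 0.085 / 4 = 313.3 m/s

313.3 m/s


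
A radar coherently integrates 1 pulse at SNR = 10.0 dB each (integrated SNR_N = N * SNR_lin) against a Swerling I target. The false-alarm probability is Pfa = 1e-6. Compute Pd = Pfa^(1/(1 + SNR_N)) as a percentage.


SNR_lin = 10^(10.0/10) = 10.0
SNR_N = 1 * 10.0 = 10.0
1/(1 + SNR_N) = 1/11.0 = 0.0909091
Pd = (1e-6)^0.0909091 = 0.2848
Pd = 28.5%

28.5%


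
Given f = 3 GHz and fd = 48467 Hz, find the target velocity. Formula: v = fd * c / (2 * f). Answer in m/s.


v = 48467 * 3e8 / (2 * 3000000000.0) = 2423.4 m/s

2423.4 m/s


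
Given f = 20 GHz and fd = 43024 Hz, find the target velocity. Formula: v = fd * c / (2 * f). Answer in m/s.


v = 43024 * 3e8 / (2 * 20000000000.0) = 322.7 m/s

322.7 m/s


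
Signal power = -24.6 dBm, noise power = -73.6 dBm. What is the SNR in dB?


SNR = -24.6 - (-73.6) = 49.0 dB

49.0 dB


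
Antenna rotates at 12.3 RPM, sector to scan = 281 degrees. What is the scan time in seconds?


t = 281 / (12.3 * 360) * 60 = 3.81 s

3.81 s


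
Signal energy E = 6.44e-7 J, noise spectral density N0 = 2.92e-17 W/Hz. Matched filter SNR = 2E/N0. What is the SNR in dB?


SNR_lin = 2 * 6.44e-7 / 2.92e-17 = 4.411e10
SNR_dB = 10*log10(4.411e10) = 106.4 dB

106.4 dB


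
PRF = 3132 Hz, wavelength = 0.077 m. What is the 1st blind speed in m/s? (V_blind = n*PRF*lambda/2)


V_blind = 1 * 3132 * 0.077 / 2 = 120.6 m/s

120.6 m/s


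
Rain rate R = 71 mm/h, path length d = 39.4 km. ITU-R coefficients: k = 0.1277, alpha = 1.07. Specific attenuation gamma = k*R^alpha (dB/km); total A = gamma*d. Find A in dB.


gamma = 0.1277 * 71^1.07 = 12.219047 dB/km
A = 12.219047 * 39.4 = 481.43 dB

481.43 dB


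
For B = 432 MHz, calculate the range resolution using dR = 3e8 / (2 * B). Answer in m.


dR = 3e8 / (2 * 432000000.0) = 0.35 m

0.35 m


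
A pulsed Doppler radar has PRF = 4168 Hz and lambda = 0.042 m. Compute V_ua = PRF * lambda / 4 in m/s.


V_ua = 4168 * 0.042 / 4 = 43.8 m/s

43.8 m/s


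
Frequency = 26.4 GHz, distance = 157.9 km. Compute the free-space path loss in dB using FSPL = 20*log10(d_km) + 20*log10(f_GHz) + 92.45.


20*log10(157.9) = 43.97
20*log10(26.4) = 28.43
FSPL = 164.8 dB

164.8 dB


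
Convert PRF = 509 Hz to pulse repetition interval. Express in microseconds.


PRI = 1/509 = 0.0019646365 s = 1964.6 us

1964.6 us


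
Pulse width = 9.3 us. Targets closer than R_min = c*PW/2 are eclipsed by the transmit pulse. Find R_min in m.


R_min = 3e8 * 9.3e-6 / 2 = 1395.0 m

1395.0 m


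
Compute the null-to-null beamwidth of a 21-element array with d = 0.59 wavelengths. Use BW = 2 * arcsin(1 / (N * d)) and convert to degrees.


1/(N*d) = 1/(21*0.59) = 0.08071
BW = 2*arcsin(0.08071) = 9.3 degrees

9.3 degrees


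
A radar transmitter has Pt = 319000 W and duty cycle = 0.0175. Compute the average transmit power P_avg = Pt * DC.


P_avg = 319000 * 0.0175 = 5582.5 W

5582.5 W


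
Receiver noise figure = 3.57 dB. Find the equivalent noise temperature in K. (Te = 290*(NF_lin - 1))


NF_lin = 10^(3.57/10) = 2.275097
Te = 290 * (2.275097 - 1) = 369.8 K

369.8 K


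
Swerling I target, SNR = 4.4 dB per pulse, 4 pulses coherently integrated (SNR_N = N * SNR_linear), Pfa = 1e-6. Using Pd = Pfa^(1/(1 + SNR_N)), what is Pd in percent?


SNR_lin = 10^(4.4/10) = 2.75423
SNR_N = 4 * 2.75423 = 11.01692
1/(1 + SNR_N) = 1/12.01692 = 0.083216
Pd = (1e-6)^0.083216 = 0.31674
Pd = 31.7%

31.7%


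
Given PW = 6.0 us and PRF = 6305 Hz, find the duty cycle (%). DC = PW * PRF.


DC = 6.0e-6 * 6305 * 100 = 3.78%

3.78%


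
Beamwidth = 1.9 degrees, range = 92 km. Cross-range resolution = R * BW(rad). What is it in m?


BW_rad = 0.033161256
CR = 92000 * 0.033161256 = 3050.8 m

3050.8 m


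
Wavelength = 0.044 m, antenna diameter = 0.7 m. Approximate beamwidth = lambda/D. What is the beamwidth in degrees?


BW_rad = 0.044 / 0.7 = 0.062857
BW_deg = 3.6 degrees

3.6 degrees


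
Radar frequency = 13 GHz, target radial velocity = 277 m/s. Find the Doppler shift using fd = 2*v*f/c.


fd = 2 * 277 * 13000000000.0 / 3e8 = 24006.7 Hz

24006.7 Hz


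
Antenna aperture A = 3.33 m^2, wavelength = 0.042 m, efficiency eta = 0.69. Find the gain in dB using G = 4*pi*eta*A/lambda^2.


G_linear = 4*pi*0.69*3.33/0.042^2 = 16368.34
G_dB = 10*log10(16368.34) = 42.1 dB

42.1 dB


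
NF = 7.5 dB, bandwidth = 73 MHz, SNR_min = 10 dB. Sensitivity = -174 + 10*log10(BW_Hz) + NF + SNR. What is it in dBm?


10*log10(73000000.0) = 78.63
S = -174 + 78.63 + 7.5 + 10 = -77.9 dBm

-77.9 dBm


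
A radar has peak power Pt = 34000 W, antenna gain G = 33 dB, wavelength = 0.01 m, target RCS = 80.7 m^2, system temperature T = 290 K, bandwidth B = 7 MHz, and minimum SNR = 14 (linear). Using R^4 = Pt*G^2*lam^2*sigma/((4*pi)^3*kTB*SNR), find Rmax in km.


G_lin = 10^(33/10) = 1995.262315
R^4 = 34000 * 1995.262315^2 * 0.01^2 * 80.7 / ((4*pi)^3 * 1.38e-23 * 290 * 7000000.0 * 14)
R^4 = 1.40352e18 m^4
R_max = (1.40352e18)^(1/4) = 34419.5 m = 34.4 km

34.4 km


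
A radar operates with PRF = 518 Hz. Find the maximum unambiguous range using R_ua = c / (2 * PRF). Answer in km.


R_ua = 3e8 / (2 * 518) = 289575.3 m = 289.6 km

289.6 km


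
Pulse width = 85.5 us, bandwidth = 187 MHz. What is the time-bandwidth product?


TBP = 85.5 * 187 = 15988.5

15988.5


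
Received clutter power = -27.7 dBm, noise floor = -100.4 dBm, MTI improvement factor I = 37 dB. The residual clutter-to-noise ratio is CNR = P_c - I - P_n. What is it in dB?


CNR = -27.7 - 37 - (-100.4) = 35.7 dB

35.7 dB


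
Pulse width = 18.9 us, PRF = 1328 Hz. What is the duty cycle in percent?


DC = 18.9e-6 * 1328 * 100 = 2.51%

2.51%


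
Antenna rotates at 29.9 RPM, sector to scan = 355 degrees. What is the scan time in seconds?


t = 355 / (29.9 * 360) * 60 = 1.98 s

1.98 s


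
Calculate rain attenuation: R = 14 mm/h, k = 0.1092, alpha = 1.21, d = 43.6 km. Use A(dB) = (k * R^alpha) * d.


gamma = 0.1092 * 14^1.21 = 2.660955 dB/km
A = 2.660955 * 43.6 = 116.02 dB

116.02 dB


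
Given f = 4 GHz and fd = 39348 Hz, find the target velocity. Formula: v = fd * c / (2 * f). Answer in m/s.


v = 39348 * 3e8 / (2 * 4000000000.0) = 1475.6 m/s

1475.6 m/s


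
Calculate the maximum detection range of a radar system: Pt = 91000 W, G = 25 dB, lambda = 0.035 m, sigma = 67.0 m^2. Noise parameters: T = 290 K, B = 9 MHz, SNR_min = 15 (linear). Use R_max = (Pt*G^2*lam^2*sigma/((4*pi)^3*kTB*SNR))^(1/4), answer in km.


G_lin = 10^(25/10) = 316.227766
R^4 = 91000 * 316.227766^2 * 0.035^2 * 67.0 / ((4*pi)^3 * 1.38e-23 * 290 * 9000000.0 * 15)
R^4 = 6.96646e17 m^4
R_max = (6.96646e17)^(1/4) = 28890.4 m = 28.9 km

28.9 km


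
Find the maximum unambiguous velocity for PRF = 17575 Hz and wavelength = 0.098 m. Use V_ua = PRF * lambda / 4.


V_ua = 17575 * 0.098 / 4 = 430.6 m/s

430.6 m/s


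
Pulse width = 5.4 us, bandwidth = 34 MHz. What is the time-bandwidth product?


TBP = 5.4 * 34 = 183.6

183.6


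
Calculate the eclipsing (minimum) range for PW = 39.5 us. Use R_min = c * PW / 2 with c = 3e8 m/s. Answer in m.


R_min = 3e8 * 39.5e-6 / 2 = 5925.0 m

5925.0 m


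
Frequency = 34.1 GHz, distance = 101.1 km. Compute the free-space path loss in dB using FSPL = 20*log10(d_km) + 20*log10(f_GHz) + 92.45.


20*log10(101.1) = 40.1
20*log10(34.1) = 30.66
FSPL = 163.2 dB

163.2 dB


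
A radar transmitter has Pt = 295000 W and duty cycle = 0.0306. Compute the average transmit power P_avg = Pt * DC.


P_avg = 295000 * 0.0306 = 9027.0 W

9027.0 W


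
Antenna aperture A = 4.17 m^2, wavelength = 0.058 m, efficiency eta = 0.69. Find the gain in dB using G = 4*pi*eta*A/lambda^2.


G_linear = 4*pi*0.69*4.17/0.058^2 = 10748.28
G_dB = 10*log10(10748.28) = 40.3 dB

40.3 dB


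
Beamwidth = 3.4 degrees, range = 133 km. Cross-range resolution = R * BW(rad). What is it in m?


BW_rad = 0.059341195
CR = 133000 * 0.059341195 = 7892.4 m

7892.4 m


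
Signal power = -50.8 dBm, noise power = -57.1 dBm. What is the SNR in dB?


SNR = -50.8 - (-57.1) = 6.3 dB

6.3 dB


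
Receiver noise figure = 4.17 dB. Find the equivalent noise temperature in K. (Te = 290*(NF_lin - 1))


NF_lin = 10^(4.17/10) = 2.612161
Te = 290 * (2.612161 - 1) = 467.5 K

467.5 K


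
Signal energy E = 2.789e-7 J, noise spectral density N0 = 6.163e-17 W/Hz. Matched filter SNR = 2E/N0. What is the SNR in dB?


SNR_lin = 2 * 2.789e-7 / 6.163e-17 = 9.051e9
SNR_dB = 10*log10(9.051e9) = 99.6 dB

99.6 dB


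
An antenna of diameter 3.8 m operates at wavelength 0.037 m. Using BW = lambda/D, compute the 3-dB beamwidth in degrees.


BW_rad = 0.037 / 3.8 = 0.009737
BW_deg = 0.56 degrees

0.56 degrees


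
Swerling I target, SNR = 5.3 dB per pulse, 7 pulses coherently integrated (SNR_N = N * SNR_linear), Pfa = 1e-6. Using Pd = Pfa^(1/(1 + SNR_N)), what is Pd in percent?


SNR_lin = 10^(5.3/10) = 3.38844
SNR_N = 7 * 3.38844 = 23.71908
1/(1 + SNR_N) = 1/24.71908 = 0.0404546
Pd = (1e-6)^0.0404546 = 0.57184
Pd = 57.2%

57.2%


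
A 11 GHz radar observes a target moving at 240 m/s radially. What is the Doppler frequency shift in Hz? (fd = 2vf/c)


fd = 2 * 240 * 11000000000.0 / 3e8 = 17600.0 Hz

17600.0 Hz


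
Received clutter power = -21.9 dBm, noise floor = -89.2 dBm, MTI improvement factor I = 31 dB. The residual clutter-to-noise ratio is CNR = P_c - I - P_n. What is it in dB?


CNR = -21.9 - 31 - (-89.2) = 36.3 dB

36.3 dB


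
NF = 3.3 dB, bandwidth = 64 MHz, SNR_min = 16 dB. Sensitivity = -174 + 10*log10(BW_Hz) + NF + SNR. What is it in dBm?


10*log10(64000000.0) = 78.06
S = -174 + 78.06 + 3.3 + 16 = -76.6 dBm

-76.6 dBm


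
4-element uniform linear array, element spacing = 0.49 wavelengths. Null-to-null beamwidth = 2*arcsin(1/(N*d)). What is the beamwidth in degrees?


1/(N*d) = 1/(4*0.49) = 0.510204
BW = 2*arcsin(0.510204) = 61.4 degrees

61.4 degrees


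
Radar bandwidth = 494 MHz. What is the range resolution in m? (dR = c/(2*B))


dR = 3e8 / (2 * 494000000.0) = 0.3 m

0.3 m


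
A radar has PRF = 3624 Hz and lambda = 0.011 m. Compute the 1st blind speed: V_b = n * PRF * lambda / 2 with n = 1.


V_blind = 1 * 3624 * 0.011 / 2 = 19.9 m/s

19.9 m/s


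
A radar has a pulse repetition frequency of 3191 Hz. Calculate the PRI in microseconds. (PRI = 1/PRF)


PRI = 1/3191 = 0.0003133814 s = 313.4 us

313.4 us


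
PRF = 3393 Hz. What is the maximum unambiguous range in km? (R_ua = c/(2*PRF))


R_ua = 3e8 / (2 * 3393) = 44208.7 m = 44.2 km

44.2 km


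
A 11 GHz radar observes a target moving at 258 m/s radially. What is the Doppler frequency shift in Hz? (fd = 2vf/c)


fd = 2 * 258 * 11000000000.0 / 3e8 = 18920.0 Hz

18920.0 Hz


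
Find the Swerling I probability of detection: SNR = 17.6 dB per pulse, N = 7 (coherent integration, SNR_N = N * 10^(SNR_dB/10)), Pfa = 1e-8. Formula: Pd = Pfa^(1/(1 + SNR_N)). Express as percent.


SNR_lin = 10^(17.6/10) = 57.54399
SNR_N = 7 * 57.54399 = 402.80793
1/(1 + SNR_N) = 1/403.80793 = 0.0024764
Pd = (1e-8)^0.0024764 = 0.95541
Pd = 95.5%

95.5%


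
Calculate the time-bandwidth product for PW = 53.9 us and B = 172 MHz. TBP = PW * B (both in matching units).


TBP = 53.9 * 172 = 9270.8

9270.8


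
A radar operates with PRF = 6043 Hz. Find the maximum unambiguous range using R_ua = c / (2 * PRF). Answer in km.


R_ua = 3e8 / (2 * 6043) = 24822.1 m = 24.8 km

24.8 km


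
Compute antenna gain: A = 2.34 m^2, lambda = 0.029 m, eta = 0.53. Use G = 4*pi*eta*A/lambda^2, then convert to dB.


G_linear = 4*pi*0.53*2.34/0.029^2 = 18531.29
G_dB = 10*log10(18531.29) = 42.7 dB

42.7 dB


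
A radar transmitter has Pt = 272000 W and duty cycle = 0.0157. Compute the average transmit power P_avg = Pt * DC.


P_avg = 272000 * 0.0157 = 4270.4 W

4270.4 W


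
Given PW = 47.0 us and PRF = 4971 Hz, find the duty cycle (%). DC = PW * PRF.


DC = 47.0e-6 * 4971 * 100 = 23.36%

23.36%


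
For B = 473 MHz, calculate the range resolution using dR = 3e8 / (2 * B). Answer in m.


dR = 3e8 / (2 * 473000000.0) = 0.32 m

0.32 m


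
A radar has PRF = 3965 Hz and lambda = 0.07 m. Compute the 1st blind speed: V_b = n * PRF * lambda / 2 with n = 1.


V_blind = 1 * 3965 * 0.07 / 2 = 138.8 m/s

138.8 m/s


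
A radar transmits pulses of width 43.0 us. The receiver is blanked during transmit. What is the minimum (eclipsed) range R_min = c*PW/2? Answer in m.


R_min = 3e8 * 43.0e-6 / 2 = 6450.0 m

6450.0 m


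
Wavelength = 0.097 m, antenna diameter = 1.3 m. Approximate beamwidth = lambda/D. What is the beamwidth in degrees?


BW_rad = 0.097 / 1.3 = 0.074615
BW_deg = 4.28 degrees

4.28 degrees


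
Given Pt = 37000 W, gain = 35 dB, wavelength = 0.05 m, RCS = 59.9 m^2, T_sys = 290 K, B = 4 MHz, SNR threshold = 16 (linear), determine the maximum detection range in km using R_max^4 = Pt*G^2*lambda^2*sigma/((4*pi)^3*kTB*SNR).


G_lin = 10^(35/10) = 3162.27766
R^4 = 37000 * 3162.27766^2 * 0.05^2 * 59.9 / ((4*pi)^3 * 1.38e-23 * 290 * 4000000.0 * 16)
R^4 = 1.09014e20 m^4
R_max = (1.09014e20)^(1/4) = 102181.1 m = 102.2 km

102.2 km


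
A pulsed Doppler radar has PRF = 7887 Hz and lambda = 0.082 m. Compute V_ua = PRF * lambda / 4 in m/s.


V_ua = 7887 * 0.082 / 4 = 161.7 m/s

161.7 m/s


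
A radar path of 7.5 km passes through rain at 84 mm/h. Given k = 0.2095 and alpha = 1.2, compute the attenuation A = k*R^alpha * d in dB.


gamma = 0.2095 * 84^1.2 = 42.689313 dB/km
A = 42.689313 * 7.5 = 320.17 dB

320.17 dB


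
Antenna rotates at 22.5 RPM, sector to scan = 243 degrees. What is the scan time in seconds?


t = 243 / (22.5 * 360) * 60 = 1.8 s

1.8 s


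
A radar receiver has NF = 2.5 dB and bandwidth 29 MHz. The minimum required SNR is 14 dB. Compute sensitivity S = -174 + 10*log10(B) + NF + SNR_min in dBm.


10*log10(29000000.0) = 74.62
S = -174 + 74.62 + 2.5 + 14 = -82.9 dBm

-82.9 dBm


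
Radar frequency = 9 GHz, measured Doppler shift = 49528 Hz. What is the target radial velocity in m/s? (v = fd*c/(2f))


v = 49528 * 3e8 / (2 * 9000000000.0) = 825.5 m/s

825.5 m/s


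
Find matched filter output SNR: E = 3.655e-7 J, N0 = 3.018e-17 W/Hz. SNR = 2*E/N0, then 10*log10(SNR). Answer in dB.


SNR_lin = 2 * 3.655e-7 / 3.018e-17 = 2.422e10
SNR_dB = 10*log10(2.422e10) = 103.8 dB

103.8 dB


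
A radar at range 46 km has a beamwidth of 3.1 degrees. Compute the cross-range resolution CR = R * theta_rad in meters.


BW_rad = 0.054105207
CR = 46000 * 0.054105207 = 2488.8 m

2488.8 m


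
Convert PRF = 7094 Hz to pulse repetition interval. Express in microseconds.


PRI = 1/7094 = 0.0001409642 s = 141.0 us

141.0 us


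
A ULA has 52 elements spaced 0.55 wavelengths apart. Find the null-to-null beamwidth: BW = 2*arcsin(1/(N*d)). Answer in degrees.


1/(N*d) = 1/(52*0.55) = 0.034965
BW = 2*arcsin(0.034965) = 4.0 degrees

4.0 degrees


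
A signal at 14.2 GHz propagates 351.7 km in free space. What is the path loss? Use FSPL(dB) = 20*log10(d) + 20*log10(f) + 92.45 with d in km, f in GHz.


20*log10(351.7) = 50.92
20*log10(14.2) = 23.05
FSPL = 166.4 dB

166.4 dB


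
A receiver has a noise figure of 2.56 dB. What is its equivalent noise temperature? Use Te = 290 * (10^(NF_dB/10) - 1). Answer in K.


NF_lin = 10^(2.56/10) = 1.803018
Te = 290 * (1.803018 - 1) = 232.9 K

232.9 K


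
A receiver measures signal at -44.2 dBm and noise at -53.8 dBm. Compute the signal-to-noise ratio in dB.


SNR = -44.2 - (-53.8) = 9.6 dB

9.6 dB


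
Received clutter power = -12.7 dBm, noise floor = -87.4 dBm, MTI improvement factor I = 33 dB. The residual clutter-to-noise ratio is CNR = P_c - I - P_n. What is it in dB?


CNR = -12.7 - 33 - (-87.4) = 41.7 dB

41.7 dB


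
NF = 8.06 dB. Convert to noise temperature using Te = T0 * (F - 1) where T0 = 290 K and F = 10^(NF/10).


NF_lin = 10^(8.06/10) = 6.397348
Te = 290 * (6.397348 - 1) = 1565.2 K

1565.2 K


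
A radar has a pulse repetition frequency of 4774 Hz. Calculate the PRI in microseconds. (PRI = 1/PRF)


PRI = 1/4774 = 0.000209468 s = 209.5 us

209.5 us


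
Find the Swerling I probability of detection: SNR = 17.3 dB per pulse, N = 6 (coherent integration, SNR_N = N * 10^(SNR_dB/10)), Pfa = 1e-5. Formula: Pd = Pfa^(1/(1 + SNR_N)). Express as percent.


SNR_lin = 10^(17.3/10) = 53.70318
SNR_N = 6 * 53.70318 = 322.21908
1/(1 + SNR_N) = 1/323.21908 = 0.0030939
Pd = (1e-5)^0.0030939 = 0.96501
Pd = 96.5%

96.5%


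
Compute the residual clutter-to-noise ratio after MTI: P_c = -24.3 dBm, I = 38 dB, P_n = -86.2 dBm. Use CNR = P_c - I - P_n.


CNR = -24.3 - 38 - (-86.2) = 23.9 dB

23.9 dB


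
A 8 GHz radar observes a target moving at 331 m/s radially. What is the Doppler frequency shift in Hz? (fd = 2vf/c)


fd = 2 * 331 * 8000000000.0 / 3e8 = 17653.3 Hz

17653.3 Hz


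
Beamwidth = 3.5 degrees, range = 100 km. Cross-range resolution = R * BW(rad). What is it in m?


BW_rad = 0.061086524
CR = 100000 * 0.061086524 = 6108.7 m

6108.7 m


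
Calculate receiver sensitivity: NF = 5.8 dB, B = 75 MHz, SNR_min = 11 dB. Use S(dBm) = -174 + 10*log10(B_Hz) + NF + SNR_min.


10*log10(75000000.0) = 78.75
S = -174 + 78.75 + 5.8 + 11 = -78.4 dBm

-78.4 dBm


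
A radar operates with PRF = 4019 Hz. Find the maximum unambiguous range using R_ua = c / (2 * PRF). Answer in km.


R_ua = 3e8 / (2 * 4019) = 37322.7 m = 37.3 km

37.3 km


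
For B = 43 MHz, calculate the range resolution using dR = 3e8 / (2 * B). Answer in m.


dR = 3e8 / (2 * 43000000.0) = 3.49 m

3.49 m


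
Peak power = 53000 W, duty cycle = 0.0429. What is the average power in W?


P_avg = 53000 * 0.0429 = 2273.7 W

2273.7 W


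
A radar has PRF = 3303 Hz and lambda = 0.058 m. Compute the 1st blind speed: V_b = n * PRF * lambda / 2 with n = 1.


V_blind = 1 * 3303 * 0.058 / 2 = 95.8 m/s

95.8 m/s


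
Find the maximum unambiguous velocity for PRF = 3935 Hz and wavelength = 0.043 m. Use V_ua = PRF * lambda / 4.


V_ua = 3935 * 0.043 / 4 = 42.3 m/s

42.3 m/s


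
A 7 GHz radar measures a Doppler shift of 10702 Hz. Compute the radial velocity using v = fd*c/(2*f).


v = 10702 * 3e8 / (2 * 7000000000.0) = 229.3 m/s

229.3 m/s


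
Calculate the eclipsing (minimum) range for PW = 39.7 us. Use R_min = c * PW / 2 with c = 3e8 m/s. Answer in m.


R_min = 3e8 * 39.7e-6 / 2 = 5955.0 m

5955.0 m


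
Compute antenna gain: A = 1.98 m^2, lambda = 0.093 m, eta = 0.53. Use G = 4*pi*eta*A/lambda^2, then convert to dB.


G_linear = 4*pi*0.53*1.98/0.093^2 = 1524.7
G_dB = 10*log10(1524.7) = 31.8 dB

31.8 dB


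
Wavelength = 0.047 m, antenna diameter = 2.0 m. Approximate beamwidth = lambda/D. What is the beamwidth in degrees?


BW_rad = 0.047 / 2.0 = 0.0235
BW_deg = 1.35 degrees

1.35 degrees


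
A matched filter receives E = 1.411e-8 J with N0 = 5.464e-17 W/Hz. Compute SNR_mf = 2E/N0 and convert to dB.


SNR_lin = 2 * 1.411e-8 / 5.464e-17 = 5.165e8
SNR_dB = 10*log10(5.165e8) = 87.1 dB

87.1 dB


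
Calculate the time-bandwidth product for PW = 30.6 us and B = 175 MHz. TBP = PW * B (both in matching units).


TBP = 30.6 * 175 = 5355.0

5355.0


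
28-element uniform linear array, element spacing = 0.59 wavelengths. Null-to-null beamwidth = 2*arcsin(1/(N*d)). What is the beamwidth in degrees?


1/(N*d) = 1/(28*0.59) = 0.060533
BW = 2*arcsin(0.060533) = 6.9 degrees

6.9 degrees


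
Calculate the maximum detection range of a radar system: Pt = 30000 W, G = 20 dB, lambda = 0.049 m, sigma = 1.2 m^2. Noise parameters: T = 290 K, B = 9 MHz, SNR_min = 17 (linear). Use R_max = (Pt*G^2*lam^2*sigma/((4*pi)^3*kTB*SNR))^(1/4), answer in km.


G_lin = 10^(20/10) = 100.0
R^4 = 30000 * 100.0^2 * 0.049^2 * 1.2 / ((4*pi)^3 * 1.38e-23 * 290 * 9000000.0 * 17)
R^4 = 7.11372e14 m^4
R_max = (7.11372e14)^(1/4) = 5164.5 m = 5.2 km

5.2 km


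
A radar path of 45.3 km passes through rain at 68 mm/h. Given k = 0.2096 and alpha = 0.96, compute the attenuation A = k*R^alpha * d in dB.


gamma = 0.2096 * 68^0.96 = 12.039261 dB/km
A = 12.039261 * 45.3 = 545.38 dB

545.38 dB


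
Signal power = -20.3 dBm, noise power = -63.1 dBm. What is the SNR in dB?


SNR = -20.3 - (-63.1) = 42.8 dB

42.8 dB


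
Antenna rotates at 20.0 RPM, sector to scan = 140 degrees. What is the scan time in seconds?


t = 140 / (20.0 * 360) * 60 = 1.17 s

1.17 s


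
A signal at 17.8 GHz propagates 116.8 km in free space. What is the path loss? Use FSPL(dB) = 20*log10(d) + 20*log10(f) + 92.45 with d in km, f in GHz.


20*log10(116.8) = 41.35
20*log10(17.8) = 25.01
FSPL = 158.8 dB

158.8 dB


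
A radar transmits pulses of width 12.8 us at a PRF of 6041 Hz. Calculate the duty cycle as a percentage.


DC = 12.8e-6 * 6041 * 100 = 7.73%

7.73%


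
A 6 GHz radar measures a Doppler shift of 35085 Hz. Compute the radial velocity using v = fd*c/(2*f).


v = 35085 * 3e8 / (2 * 6000000000.0) = 877.1 m/s

877.1 m/s


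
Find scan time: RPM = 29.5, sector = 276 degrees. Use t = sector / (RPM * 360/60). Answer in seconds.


t = 276 / (29.5 * 360) * 60 = 1.56 s

1.56 s


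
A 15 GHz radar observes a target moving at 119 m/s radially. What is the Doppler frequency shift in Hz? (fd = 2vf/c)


fd = 2 * 119 * 15000000000.0 / 3e8 = 11900.0 Hz

11900.0 Hz


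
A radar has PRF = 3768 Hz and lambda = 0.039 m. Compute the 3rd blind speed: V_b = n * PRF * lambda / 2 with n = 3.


V_blind = 3 * 3768 * 0.039 / 2 = 220.4 m/s

220.4 m/s


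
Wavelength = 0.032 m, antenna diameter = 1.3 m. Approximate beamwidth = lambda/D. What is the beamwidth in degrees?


BW_rad = 0.032 / 1.3 = 0.024615
BW_deg = 1.41 degrees

1.41 degrees


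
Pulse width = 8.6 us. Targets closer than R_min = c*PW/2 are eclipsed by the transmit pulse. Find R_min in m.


R_min = 3e8 * 8.6e-6 / 2 = 1290.0 m

1290.0 m


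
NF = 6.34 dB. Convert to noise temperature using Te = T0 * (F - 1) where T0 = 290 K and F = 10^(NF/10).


NF_lin = 10^(6.34/10) = 4.305266
Te = 290 * (4.305266 - 1) = 958.5 K

958.5 K


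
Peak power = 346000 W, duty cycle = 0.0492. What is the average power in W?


P_avg = 346000 * 0.0492 = 17023.2 W

17023.2 W


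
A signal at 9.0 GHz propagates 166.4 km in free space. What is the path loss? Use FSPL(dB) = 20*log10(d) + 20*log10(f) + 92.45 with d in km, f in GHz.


20*log10(166.4) = 44.42
20*log10(9.0) = 19.08
FSPL = 156.0 dB

156.0 dB


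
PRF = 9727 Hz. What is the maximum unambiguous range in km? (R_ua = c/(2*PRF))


R_ua = 3e8 / (2 * 9727) = 15421.0 m = 15.4 km

15.4 km


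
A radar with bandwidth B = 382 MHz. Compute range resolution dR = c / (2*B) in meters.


dR = 3e8 / (2 * 382000000.0) = 0.39 m

0.39 m


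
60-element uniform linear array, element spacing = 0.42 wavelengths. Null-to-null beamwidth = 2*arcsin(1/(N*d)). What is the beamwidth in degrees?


1/(N*d) = 1/(60*0.42) = 0.039683
BW = 2*arcsin(0.039683) = 4.5 degrees

4.5 degrees


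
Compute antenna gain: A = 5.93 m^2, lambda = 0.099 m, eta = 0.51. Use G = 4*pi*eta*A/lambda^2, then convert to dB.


G_linear = 4*pi*0.51*5.93/0.099^2 = 3877.61
G_dB = 10*log10(3877.61) = 35.9 dB

35.9 dB


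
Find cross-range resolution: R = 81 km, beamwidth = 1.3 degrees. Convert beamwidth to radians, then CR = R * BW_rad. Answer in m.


BW_rad = 0.02268928
CR = 81000 * 0.02268928 = 1837.8 m

1837.8 m


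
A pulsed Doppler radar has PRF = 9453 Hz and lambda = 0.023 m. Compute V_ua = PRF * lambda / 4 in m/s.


V_ua = 9453 * 0.023 / 4 = 54.4 m/s

54.4 m/s


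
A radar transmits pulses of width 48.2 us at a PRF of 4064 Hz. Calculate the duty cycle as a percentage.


DC = 48.2e-6 * 4064 * 100 = 19.59%

19.59%


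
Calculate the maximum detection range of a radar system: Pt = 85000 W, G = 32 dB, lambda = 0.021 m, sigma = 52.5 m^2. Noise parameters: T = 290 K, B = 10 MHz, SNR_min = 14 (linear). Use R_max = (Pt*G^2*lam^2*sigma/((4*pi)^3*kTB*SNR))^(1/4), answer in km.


G_lin = 10^(32/10) = 1584.893192
R^4 = 85000 * 1584.893192^2 * 0.021^2 * 52.5 / ((4*pi)^3 * 1.38e-23 * 290 * 10000000.0 * 14)
R^4 = 4.44613e18 m^4
R_max = (4.44613e18)^(1/4) = 45919.3 m = 45.9 km

45.9 km


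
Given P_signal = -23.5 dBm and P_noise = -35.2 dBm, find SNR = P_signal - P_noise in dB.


SNR = -23.5 - (-35.2) = 11.7 dB

11.7 dB


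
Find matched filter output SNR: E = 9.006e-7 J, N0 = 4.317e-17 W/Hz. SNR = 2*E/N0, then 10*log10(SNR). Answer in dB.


SNR_lin = 2 * 9.006e-7 / 4.317e-17 = 4.172e10
SNR_dB = 10*log10(4.172e10) = 106.2 dB

106.2 dB


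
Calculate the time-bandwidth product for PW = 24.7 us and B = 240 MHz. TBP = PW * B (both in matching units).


TBP = 24.7 * 240 = 5928.0

5928.0


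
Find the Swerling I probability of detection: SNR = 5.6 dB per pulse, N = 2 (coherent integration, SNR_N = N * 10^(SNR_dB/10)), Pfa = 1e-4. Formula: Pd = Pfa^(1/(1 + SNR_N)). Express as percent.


SNR_lin = 10^(5.6/10) = 3.63078
SNR_N = 2 * 3.63078 = 7.26156
1/(1 + SNR_N) = 1/8.26156 = 0.1210425
Pd = (1e-4)^0.1210425 = 0.32797
Pd = 32.8%

32.8%


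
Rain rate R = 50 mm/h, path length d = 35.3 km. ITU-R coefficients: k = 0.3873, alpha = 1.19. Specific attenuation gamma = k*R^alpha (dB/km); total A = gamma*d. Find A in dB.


gamma = 0.3873 * 50^1.19 = 40.721316 dB/km
A = 40.721316 * 35.3 = 1437.46 dB

1437.46 dB


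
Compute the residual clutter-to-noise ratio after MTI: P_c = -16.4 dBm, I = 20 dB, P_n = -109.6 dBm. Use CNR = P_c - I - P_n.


CNR = -16.4 - 20 - (-109.6) = 73.2 dB

73.2 dB


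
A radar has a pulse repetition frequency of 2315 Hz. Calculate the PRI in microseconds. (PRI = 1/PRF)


PRI = 1/2315 = 0.0004319654 s = 432.0 us

432.0 us


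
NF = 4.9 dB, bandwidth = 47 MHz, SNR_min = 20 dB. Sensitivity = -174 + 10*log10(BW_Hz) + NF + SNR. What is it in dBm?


10*log10(47000000.0) = 76.72
S = -174 + 76.72 + 4.9 + 20 = -72.4 dBm

-72.4 dBm


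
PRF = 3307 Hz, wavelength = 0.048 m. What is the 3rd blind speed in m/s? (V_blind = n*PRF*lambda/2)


V_blind = 3 * 3307 * 0.048 / 2 = 238.1 m/s

238.1 m/s


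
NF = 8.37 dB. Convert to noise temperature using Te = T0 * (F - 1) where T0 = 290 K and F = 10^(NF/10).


NF_lin = 10^(8.37/10) = 6.870684
Te = 290 * (6.870684 - 1) = 1702.5 K

1702.5 K


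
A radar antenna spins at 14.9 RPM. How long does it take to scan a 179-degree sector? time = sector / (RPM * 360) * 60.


t = 179 / (14.9 * 360) * 60 = 2.0 s

2.0 s


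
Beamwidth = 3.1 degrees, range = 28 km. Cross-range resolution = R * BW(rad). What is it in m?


BW_rad = 0.054105207
CR = 28000 * 0.054105207 = 1514.9 m

1514.9 m


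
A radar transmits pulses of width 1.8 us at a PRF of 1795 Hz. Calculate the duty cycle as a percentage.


DC = 1.8e-6 * 1795 * 100 = 0.32%

0.32%


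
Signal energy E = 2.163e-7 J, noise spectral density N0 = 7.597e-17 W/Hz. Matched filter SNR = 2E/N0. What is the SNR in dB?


SNR_lin = 2 * 2.163e-7 / 7.597e-17 = 5.694e9
SNR_dB = 10*log10(5.694e9) = 97.6 dB

97.6 dB


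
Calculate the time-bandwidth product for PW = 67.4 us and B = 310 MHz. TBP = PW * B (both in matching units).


TBP = 67.4 * 310 = 20894.0

20894.0


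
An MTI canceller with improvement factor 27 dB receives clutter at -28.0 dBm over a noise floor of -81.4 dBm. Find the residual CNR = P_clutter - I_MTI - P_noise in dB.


CNR = -28.0 - 27 - (-81.4) = 26.4 dB

26.4 dB


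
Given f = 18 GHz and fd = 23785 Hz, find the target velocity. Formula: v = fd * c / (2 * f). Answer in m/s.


v = 23785 * 3e8 / (2 * 18000000000.0) = 198.2 m/s

198.2 m/s


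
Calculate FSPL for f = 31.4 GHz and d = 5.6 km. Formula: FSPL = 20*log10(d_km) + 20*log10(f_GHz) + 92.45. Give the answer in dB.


20*log10(5.6) = 14.96
20*log10(31.4) = 29.94
FSPL = 137.4 dB

137.4 dB


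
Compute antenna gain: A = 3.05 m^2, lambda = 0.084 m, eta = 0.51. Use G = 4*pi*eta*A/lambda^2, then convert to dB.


G_linear = 4*pi*0.51*3.05/0.084^2 = 2770.26
G_dB = 10*log10(2770.26) = 34.4 dB

34.4 dB


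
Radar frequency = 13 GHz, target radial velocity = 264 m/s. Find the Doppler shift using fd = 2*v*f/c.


fd = 2 * 264 * 13000000000.0 / 3e8 = 22880.0 Hz

22880.0 Hz


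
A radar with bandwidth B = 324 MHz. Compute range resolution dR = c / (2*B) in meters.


dR = 3e8 / (2 * 324000000.0) = 0.46 m

0.46 m


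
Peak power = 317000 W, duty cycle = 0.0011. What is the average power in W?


P_avg = 317000 * 0.0011 = 348.7 W

348.7 W


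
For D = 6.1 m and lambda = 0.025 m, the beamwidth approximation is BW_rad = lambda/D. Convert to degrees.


BW_rad = 0.025 / 6.1 = 0.004098
BW_deg = 0.23 degrees

0.23 degrees


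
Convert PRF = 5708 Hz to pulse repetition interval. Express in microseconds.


PRI = 1/5708 = 0.0001751927 s = 175.2 us

175.2 us


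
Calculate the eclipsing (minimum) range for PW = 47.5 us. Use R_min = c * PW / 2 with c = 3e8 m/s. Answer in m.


R_min = 3e8 * 47.5e-6 / 2 = 7125.0 m

7125.0 m


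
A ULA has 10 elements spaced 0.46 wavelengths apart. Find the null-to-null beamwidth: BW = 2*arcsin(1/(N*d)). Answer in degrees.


1/(N*d) = 1/(10*0.46) = 0.217391
BW = 2*arcsin(0.217391) = 25.1 degrees

25.1 degrees


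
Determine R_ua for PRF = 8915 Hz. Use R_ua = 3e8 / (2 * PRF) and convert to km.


R_ua = 3e8 / (2 * 8915) = 16825.6 m = 16.8 km

16.8 km


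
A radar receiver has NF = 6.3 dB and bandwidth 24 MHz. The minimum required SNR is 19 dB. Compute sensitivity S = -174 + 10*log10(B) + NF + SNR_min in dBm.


10*log10(24000000.0) = 73.8
S = -174 + 73.8 + 6.3 + 19 = -74.9 dBm

-74.9 dBm


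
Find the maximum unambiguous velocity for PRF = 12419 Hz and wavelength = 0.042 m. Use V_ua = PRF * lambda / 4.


V_ua = 12419 * 0.042 / 4 = 130.4 m/s

130.4 m/s


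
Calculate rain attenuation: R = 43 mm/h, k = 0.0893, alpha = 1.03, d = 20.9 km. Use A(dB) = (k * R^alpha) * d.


gamma = 0.0893 * 43^1.03 = 4.29857 dB/km
A = 4.29857 * 20.9 = 89.84 dB

89.84 dB


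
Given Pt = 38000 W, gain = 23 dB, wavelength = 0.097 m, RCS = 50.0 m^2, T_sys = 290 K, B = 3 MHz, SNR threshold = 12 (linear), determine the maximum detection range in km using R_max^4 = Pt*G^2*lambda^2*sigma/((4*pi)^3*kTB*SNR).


G_lin = 10^(23/10) = 199.526231
R^4 = 38000 * 199.526231^2 * 0.097^2 * 50.0 / ((4*pi)^3 * 1.38e-23 * 290 * 3000000.0 * 12)
R^4 = 2.48936e18 m^4
R_max = (2.48936e18)^(1/4) = 39721.2 m = 39.7 km

39.7 km
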